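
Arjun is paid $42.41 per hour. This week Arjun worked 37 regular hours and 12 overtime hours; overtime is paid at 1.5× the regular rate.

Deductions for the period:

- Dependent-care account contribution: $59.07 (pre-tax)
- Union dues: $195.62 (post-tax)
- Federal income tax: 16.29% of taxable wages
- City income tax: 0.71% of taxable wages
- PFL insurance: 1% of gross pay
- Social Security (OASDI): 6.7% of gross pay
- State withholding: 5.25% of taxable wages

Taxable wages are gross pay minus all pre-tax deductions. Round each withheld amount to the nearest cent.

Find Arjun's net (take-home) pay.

$1,392.40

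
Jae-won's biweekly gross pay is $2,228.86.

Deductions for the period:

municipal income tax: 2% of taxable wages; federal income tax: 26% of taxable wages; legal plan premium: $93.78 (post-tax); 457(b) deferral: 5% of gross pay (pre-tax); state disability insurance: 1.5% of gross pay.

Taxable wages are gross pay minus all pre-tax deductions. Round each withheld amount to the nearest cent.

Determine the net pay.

457(b) deferral: $2,228.86 × 0.05 = $111.44
Taxable wages = $2,228.86 − $111.44 = $2,117.42
Municipal income tax: $2,117.42 × 0.02 = $42.35
Federal income tax: $2,117.42 × 0.26 = $550.53
State disability insurance: $2,228.86 × 0.015 = $33.43
Legal plan premium: $93.78
Total deductions = $111.44 + $42.35 + $550.53 + $33.43 + $93.78 = $831.53
Net pay = $2,228.86 − $831.53 = $1,397.33

$1,397.33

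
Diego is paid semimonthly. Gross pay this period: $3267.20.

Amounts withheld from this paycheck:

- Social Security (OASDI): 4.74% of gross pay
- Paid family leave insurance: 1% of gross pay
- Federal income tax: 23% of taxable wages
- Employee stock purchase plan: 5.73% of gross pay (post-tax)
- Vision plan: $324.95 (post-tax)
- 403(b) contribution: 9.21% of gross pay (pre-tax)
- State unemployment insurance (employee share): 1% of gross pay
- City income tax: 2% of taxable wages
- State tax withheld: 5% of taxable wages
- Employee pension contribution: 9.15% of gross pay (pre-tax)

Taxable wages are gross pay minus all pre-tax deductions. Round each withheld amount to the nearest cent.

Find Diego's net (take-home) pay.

Employee pension contribution: $3267.20 × 0.0915 = $298.95
403(b) contribution: $3267.20 × 0.0921 = $300.91
Pre-tax total = $298.95 + $300.91 = $599.86
Taxable wages = $3267.20 − $599.86 = $2667.34
City income tax: $2667.34 × 0.02 = $53.35
State tax withheld: $2667.34 × 0.05 = $133.37
Federal income tax: $2667.34 × 0.23 = $613.49
Social Security (OASDI): $3267.20 × 0.0474 = $154.87
State unemployment insurance (employee share): $3267.20 × 0.01 = $32.67
Paid family leave insurance: $3267.20 × 0.01 = $32.67
Vision plan: $324.95
Employee stock purchase plan: $3267.20 × 0.0573 = $187.21
Total deductions = $298.95 + $300.91 + $53.35 + $133.37 + $613.49 + $154.87 + $32.67 + $32.67 + $324.95 + $187.21 = $2132.44
Net pay = $3267.20 − $2132.44 = $1134.76

$1134.76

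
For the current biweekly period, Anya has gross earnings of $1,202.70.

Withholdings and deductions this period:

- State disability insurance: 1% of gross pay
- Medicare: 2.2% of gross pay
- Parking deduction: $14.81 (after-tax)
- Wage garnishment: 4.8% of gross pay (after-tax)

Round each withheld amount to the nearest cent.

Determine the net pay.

Medicare: $1,202.70 × 0.022 = $26.46
State disability insurance: $1,202.70 × 0.01 = $12.03
Parking deduction: $14.81
Wage garnishment: $1,202.70 × 0.048 = $57.73
Total deductions = $26.46 + $12.03 + $14.81 + $57.73 = $111.03
Net pay = $1,202.70 − $111.03 = $1,091.67

$1,091.67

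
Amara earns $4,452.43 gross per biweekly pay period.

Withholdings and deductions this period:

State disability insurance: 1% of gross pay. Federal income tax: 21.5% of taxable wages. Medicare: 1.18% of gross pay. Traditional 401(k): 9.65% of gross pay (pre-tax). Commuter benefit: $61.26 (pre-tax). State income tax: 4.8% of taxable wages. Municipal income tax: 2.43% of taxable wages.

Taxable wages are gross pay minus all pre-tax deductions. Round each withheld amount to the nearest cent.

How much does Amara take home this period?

Commuter benefit: $61.26
Traditional 401(k): $4,452.43 × 0.0965 = $429.66
Pre-tax total = $61.26 + $429.66 = $490.92
Taxable wages = $4,452.43 − $490.92 = $3,961.51
State income tax: $3,961.51 × 0.048 = $190.15
Municipal income tax: $3,961.51 × 0.0243 = $96.26
Federal income tax: $3,961.51 × 0.215 = $851.72
State disability insurance: $4,452.43 × 0.01 = $44.52
Medicare: $4,452.43 × 0.0118 = $52.54
Total deductions = $61.26 + $429.66 + $190.15 + $96.26 + $851.72 + $44.52 + $52.54 = $1,726.11
Net pay = $4,452.43 − $1,726.11 = $2,726.32

$2,726.32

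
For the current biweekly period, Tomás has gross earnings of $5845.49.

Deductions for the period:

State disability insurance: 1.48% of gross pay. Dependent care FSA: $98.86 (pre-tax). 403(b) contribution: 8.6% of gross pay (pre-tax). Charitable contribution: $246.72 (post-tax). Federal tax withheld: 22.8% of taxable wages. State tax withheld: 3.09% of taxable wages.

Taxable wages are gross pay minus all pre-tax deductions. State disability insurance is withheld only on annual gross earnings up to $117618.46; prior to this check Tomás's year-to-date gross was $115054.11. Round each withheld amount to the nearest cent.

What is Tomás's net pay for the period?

Dependent care FSA: $98.86
403(b) contribution: $5845.49 × 0.086 = $502.71
Pre-tax total = $98.86 + $502.71 = $601.57
Taxable wages = $5845.49 − $601.57 = $5243.92
Federal tax withheld: $5243.92 × 0.228 = $1195.61
State tax withheld: $5243.92 × 0.0309 = $162.04
State disability insurance: only $117618.46 − $115054.11 = $2564.35 of this check is subject → $2564.35 × 0.0148 = $37.95
Charitable contribution: $246.72
Total deductions = $98.86 + $502.71 + $1195.61 + $162.04 + $37.95 + $246.72 = $2243.89
Net pay = $5845.49 − $2243.89 = $3601.60

$3601.60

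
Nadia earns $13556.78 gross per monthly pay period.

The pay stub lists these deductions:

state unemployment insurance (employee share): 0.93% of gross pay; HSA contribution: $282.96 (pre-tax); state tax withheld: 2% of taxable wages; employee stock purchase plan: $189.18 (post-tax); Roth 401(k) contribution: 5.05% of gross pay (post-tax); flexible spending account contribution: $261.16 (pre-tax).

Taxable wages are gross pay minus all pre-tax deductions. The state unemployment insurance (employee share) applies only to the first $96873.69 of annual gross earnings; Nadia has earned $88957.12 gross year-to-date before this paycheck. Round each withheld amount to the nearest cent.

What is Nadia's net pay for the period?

HSA contribution: $282.96
Flexible spending account contribution: $261.16
Pre-tax total = $282.96 + $261.16 = $544.12
Taxable wages = $13556.78 − $544.12 = $13012.66
State tax withheld: $13012.66 × 0.02 = $260.25
State unemployment insurance (employee share): only $96873.69 − $88957.12 = $7916.57 of this check is subject → $7916.57 × 0.0093 = $73.62
Roth 401(k) contribution: $13556.78 × 0.0505 = $684.62
Employee stock purchase plan: $189.18
Total deductions = $282.96 + $261.16 + $260.25 + $73.62 + $684.62 + $189.18 = $1751.79
Net pay = $13556.78 − $1751.79 = $11804.99

$11804.99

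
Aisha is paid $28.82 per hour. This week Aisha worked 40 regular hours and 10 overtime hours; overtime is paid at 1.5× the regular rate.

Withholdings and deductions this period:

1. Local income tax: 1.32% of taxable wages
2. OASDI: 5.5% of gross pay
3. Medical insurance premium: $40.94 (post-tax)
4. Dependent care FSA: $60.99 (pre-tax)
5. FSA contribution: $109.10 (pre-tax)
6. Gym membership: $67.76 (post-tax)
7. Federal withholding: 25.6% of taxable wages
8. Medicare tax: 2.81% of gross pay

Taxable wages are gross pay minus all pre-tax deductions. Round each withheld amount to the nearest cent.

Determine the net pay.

$793.67

Regular pay: 40 × $28.82 = $1152.80
Overtime pay: 10 × $28.82 × 1.5 = $432.30
Gross pay = $1152.80 + $432.30 = $1585.10
FSA contribution: $109.10
Dependent care FSA: $60.99
Pre-tax total = $109.10 + $60.99 = $170.09
Taxable wages = $1585.10 − $170.09 = $1415.01
Federal withholding: $1415.01 × 0.256 = $362.24
Local income tax: $1415.01 × 0.0132 = $18.68
Medicare tax: $1585.10 × 0.0281 = $44.54
OASDI: $1585.10 × 0.055 = $87.18
Medical insurance premium: $40.94
Gym membership: $67.76
Total deductions = $109.10 + $60.99 + $362.24 + $18.68 + $44.54 + $87.18 + $40.94 + $67.76 = $791.43
Net pay = $1585.10 − $791.43 = $793.67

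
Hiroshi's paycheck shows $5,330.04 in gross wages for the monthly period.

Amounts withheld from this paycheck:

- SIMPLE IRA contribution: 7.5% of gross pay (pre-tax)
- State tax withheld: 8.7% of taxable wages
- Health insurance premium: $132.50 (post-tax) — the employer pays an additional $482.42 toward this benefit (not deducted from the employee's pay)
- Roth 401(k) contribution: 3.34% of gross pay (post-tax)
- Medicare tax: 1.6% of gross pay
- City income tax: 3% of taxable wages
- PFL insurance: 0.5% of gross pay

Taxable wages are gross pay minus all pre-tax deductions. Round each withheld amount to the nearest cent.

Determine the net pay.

$3,930.99

SIMPLE IRA contribution: $5,330.04 × 0.075 = $399.75
Taxable wages = $5,330.04 − $399.75 = $4,930.29
State tax withheld: $4,930.29 × 0.087 = $428.94
City income tax: $4,930.29 × 0.03 = $147.91
PFL insurance: $5,330.04 × 0.005 = $26.65
Medicare tax: $5,330.04 × 0.016 = $85.28
Roth 401(k) contribution: $5,330.04 × 0.0334 = $178.02
Health insurance premium: $132.50
(Employer's $482.42 toward health insurance premium is not withheld from the employee.)
Total deductions = $399.75 + $428.94 + $147.91 + $26.65 + $85.28 + $178.02 + $132.50 = $1,399.05
Net pay = $5,330.04 − $1,399.05 = $3,930.99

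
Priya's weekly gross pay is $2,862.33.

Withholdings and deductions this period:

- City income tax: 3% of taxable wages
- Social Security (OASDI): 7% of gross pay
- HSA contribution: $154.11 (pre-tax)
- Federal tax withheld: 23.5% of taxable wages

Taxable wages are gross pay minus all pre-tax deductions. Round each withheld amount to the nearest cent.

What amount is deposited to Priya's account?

HSA contribution: $154.11
Taxable wages = $2,862.33 − $154.11 = $2,708.22
City income tax: $2,708.22 × 0.03 = $81.25
Federal tax withheld: $2,708.22 × 0.235 = $636.43
Social Security (OASDI): $2,862.33 × 0.07 = $200.36
Total deductions = $154.11 + $81.25 + $636.43 + $200.36 = $1,072.15
Net pay = $2,862.33 − $1,072.15 = $1,790.18

$1,790.18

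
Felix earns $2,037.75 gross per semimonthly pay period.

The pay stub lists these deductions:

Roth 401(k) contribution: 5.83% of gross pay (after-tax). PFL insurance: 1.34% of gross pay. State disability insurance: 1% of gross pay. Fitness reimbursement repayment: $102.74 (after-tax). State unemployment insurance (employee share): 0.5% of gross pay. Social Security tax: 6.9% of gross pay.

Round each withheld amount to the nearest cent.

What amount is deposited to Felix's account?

Social Security tax: $2,037.75 × 0.069 = $140.60
PFL insurance: $2,037.75 × 0.0134 = $27.31
State unemployment insurance (employee share): $2,037.75 × 0.005 = $10.19
State disability insurance: $2,037.75 × 0.01 = $20.38
Fitness reimbursement repayment: $102.74
Roth 401(k) contribution: $2,037.75 × 0.0583 = $118.80
Total deductions = $140.60 + $27.31 + $10.19 + $20.38 + $102.74 + $118.80 = $420.02
Net pay = $2,037.75 − $420.02 = $1,617.73

$1,617.73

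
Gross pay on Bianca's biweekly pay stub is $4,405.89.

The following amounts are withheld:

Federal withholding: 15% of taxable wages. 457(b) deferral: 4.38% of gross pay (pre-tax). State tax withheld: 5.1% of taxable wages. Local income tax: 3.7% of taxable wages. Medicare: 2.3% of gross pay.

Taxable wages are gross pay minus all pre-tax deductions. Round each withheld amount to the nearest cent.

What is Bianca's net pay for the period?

$3,108.89

457(b) deferral: $4,405.89 × 0.0438 = $192.98
Taxable wages = $4,405.89 − $192.98 = $4,212.91
State tax withheld: $4,212.91 × 0.051 = $214.86
Local income tax: $4,212.91 × 0.037 = $155.88
Federal withholding: $4,212.91 × 0.15 = $631.94
Medicare: $4,405.89 × 0.023 = $101.34
Total deductions = $192.98 + $214.86 + $155.88 + $631.94 + $101.34 = $1,297.00
Net pay = $4,405.89 − $1,297.00 = $3,108.89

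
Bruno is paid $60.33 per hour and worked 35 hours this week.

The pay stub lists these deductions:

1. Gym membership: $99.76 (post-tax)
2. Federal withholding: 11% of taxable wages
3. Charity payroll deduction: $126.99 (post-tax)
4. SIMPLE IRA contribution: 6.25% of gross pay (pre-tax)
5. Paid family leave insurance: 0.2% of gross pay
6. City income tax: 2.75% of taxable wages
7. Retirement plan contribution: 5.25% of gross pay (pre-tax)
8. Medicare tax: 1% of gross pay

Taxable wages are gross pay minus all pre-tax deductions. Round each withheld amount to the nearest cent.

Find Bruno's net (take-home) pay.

Gross pay: 35 × $60.33 = $2111.55
Retirement plan contribution: $2111.55 × 0.0525 = $110.86
SIMPLE IRA contribution: $2111.55 × 0.0625 = $131.97
Pre-tax total = $110.86 + $131.97 = $242.83
Taxable wages = $2111.55 − $242.83 = $1868.72
City income tax: $1868.72 × 0.0275 = $51.39
Federal withholding: $1868.72 × 0.11 = $205.56
Paid family leave insurance: $2111.55 × 0.002 = $4.22
Medicare tax: $2111.55 × 0.01 = $21.12
Charity payroll deduction: $126.99
Gym membership: $99.76
Total deductions = $110.86 + $131.97 + $51.39 + $205.56 + $4.22 + $21.12 + $126.99 + $99.76 = $751.87
Net pay = $2111.55 − $751.87 = $1359.68

$1359.68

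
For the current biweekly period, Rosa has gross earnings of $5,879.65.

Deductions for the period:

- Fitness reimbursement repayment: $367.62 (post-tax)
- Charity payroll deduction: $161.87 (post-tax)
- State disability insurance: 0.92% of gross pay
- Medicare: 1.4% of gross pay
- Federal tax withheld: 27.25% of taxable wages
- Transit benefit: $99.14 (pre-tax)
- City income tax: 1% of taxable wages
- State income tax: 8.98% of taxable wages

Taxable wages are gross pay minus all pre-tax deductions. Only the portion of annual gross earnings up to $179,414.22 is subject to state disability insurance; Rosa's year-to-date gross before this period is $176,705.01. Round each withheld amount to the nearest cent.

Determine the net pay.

Transit benefit: $99.14
Taxable wages = $5,879.65 − $99.14 = $5,780.51
Federal tax withheld: $5,780.51 × 0.2725 = $1,575.19
State income tax: $5,780.51 × 0.0898 = $519.09
City income tax: $5,780.51 × 0.01 = $57.81
Medicare: $5,879.65 × 0.014 = $82.32
State disability insurance: only $179,414.22 − $176,705.01 = $2,709.21 of this check is subject → $2,709.21 × 0.0092 = $24.92
Charity payroll deduction: $161.87
Fitness reimbursement repayment: $367.62
Total deductions = $99.14 + $1,575.19 + $519.09 + $57.81 + $82.32 + $24.92 + $161.87 + $367.62 = $2,887.96
Net pay = $5,879.65 − $2,887.96 = $2,991.69

$2,991.69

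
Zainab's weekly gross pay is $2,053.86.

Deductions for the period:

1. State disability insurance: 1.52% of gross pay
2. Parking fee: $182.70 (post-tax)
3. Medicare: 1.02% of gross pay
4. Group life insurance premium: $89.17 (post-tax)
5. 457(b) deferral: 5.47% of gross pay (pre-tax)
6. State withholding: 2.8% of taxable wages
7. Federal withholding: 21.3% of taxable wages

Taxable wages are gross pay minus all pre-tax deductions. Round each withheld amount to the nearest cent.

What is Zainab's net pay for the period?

$1,149.57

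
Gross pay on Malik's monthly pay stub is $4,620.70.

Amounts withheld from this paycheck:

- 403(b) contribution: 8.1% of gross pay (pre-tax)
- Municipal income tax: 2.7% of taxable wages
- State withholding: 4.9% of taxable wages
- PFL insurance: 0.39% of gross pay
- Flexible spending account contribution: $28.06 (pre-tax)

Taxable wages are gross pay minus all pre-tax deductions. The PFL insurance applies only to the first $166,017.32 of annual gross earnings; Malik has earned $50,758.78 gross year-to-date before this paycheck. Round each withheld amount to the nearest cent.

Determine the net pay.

$3,879.74

Flexible spending account contribution: $28.06
403(b) contribution: $4,620.70 × 0.081 = $374.28
Pre-tax total = $28.06 + $374.28 = $402.34
Taxable wages = $4,620.70 − $402.34 = $4,218.36
State withholding: $4,218.36 × 0.049 = $206.70
Municipal income tax: $4,218.36 × 0.027 = $113.90
PFL insurance: cap not yet reached, full $4,620.70 is subject → $4,620.70 × 0.0039 = $18.02
Total deductions = $28.06 + $374.28 + $206.70 + $113.90 + $18.02 = $740.96
Net pay = $4,620.70 − $740.96 = $3,879.74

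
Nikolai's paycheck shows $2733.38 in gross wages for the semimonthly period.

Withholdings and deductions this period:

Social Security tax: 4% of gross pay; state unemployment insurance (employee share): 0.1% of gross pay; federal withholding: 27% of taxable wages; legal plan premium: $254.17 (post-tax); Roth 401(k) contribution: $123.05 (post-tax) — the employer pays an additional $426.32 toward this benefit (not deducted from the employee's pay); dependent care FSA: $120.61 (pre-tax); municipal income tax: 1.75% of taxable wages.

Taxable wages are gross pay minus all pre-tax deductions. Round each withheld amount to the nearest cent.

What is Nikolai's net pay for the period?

Dependent care FSA: $120.61
Taxable wages = $2733.38 − $120.61 = $2612.77
Federal withholding: $2612.77 × 0.27 = $705.45
Municipal income tax: $2612.77 × 0.0175 = $45.72
Social Security tax: $2733.38 × 0.04 = $109.34
State unemployment insurance (employee share): $2733.38 × 0.001 = $2.73
Roth 401(k) contribution: $123.05
Legal plan premium: $254.17
(Employer's $426.32 toward Roth 401(k) contribution is not withheld from the employee.)
Total deductions = $120.61 + $705.45 + $45.72 + $109.34 + $2.73 + $123.05 + $254.17 = $1361.07
Net pay = $2733.38 − $1361.07 = $1372.31

$1372.31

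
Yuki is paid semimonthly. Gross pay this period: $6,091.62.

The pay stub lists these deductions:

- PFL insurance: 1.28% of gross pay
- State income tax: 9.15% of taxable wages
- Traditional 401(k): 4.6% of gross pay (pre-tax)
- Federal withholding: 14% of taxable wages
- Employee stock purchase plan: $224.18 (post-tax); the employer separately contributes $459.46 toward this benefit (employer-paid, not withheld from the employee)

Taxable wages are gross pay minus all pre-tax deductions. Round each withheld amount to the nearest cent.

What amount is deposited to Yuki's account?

Traditional 401(k): $6,091.62 × 0.046 = $280.21
Taxable wages = $6,091.62 − $280.21 = $5,811.41
State income tax: $5,811.41 × 0.0915 = $531.74
Federal withholding: $5,811.41 × 0.14 = $813.60
PFL insurance: $6,091.62 × 0.0128 = $77.97
Employee stock purchase plan: $224.18
(Employer's $459.46 toward employee stock purchase plan is not withheld from the employee.)
Total deductions = $280.21 + $531.74 + $813.60 + $77.97 + $224.18 = $1,927.70
Net pay = $6,091.62 − $1,927.70 = $4,163.92

$4,163.92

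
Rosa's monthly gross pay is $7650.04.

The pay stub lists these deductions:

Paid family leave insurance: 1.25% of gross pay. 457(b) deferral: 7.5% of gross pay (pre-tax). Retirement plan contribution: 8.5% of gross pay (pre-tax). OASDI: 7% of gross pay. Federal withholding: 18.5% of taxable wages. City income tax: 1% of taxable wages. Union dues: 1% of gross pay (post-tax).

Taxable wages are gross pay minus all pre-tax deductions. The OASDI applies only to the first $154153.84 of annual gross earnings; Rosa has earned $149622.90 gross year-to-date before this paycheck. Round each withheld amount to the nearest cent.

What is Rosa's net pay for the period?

$4683.66

457(b) deferral: $7650.04 × 0.075 = $573.75
Retirement plan contribution: $7650.04 × 0.085 = $650.25
Pre-tax total = $573.75 + $650.25 = $1224.00
Taxable wages = $7650.04 − $1224.00 = $6426.04
City income tax: $6426.04 × 0.01 = $64.26
Federal withholding: $6426.04 × 0.185 = $1188.82
OASDI: only $154153.84 − $149622.90 = $4530.94 of this check is subject → $4530.94 × 0.07 = $317.17
Paid family leave insurance: $7650.04 × 0.0125 = $95.63
Union dues: $7650.04 × 0.01 = $76.50
Total deductions = $573.75 + $650.25 + $64.26 + $1188.82 + $317.17 + $95.63 + $76.50 = $2966.38
Net pay = $7650.04 − $2966.38 = $4683.66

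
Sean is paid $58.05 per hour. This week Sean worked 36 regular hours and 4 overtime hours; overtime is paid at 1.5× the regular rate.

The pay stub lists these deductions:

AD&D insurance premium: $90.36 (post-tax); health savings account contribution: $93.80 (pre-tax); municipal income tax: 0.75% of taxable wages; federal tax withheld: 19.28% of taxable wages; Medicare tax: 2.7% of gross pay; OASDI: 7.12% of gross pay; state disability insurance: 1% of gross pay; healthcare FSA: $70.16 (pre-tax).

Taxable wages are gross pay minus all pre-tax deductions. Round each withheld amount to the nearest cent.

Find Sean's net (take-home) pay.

$1,464.47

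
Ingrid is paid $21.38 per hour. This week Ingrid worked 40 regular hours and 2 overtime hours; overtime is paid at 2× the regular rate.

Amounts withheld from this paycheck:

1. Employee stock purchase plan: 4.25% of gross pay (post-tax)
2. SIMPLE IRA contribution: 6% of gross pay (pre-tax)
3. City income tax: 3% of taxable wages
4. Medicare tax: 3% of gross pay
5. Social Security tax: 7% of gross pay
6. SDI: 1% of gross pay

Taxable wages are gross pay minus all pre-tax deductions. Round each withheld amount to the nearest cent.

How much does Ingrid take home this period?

Regular pay: 40 × $21.38 = $855.20
Overtime pay: 2 × $21.38 × 2 = $85.52
Gross pay = $855.20 + $85.52 = $940.72
SIMPLE IRA contribution: $940.72 × 0.06 = $56.44
Taxable wages = $940.72 − $56.44 = $884.28
City income tax: $884.28 × 0.03 = $26.53
SDI: $940.72 × 0.01 = $9.41
Social Security tax: $940.72 × 0.07 = $65.85
Medicare tax: $940.72 × 0.03 = $28.22
Employee stock purchase plan: $940.72 × 0.0425 = $39.98
Total deductions = $56.44 + $26.53 + $9.41 + $65.85 + $28.22 + $39.98 = $226.43
Net pay = $940.72 − $226.43 = $714.29

$714.29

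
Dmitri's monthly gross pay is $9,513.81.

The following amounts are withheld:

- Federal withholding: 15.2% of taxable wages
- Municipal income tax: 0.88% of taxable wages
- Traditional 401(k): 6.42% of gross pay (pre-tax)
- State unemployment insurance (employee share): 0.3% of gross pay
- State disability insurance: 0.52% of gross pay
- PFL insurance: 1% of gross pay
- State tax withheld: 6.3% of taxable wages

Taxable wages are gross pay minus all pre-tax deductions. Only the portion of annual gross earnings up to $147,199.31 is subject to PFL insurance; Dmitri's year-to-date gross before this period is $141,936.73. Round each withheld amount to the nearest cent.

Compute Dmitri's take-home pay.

Traditional 401(k): $9,513.81 × 0.0642 = $610.79
Taxable wages = $9,513.81 − $610.79 = $8,903.02
Municipal income tax: $8,903.02 × 0.0088 = $78.35
Federal withholding: $8,903.02 × 0.152 = $1,353.26
State tax withheld: $8,903.02 × 0.063 = $560.89
PFL insurance: only $147,199.31 − $141,936.73 = $5,262.58 of this check is subject → $5,262.58 × 0.01 = $52.63
State disability insurance: $9,513.81 × 0.0052 = $49.47
State unemployment insurance (employee share): $9,513.81 × 0.003 = $28.54
Total deductions = $610.79 + $78.35 + $1,353.26 + $560.89 + $52.63 + $49.47 + $28.54 = $2,733.93
Net pay = $9,513.81 − $2,733.93 = $6,779.88

$6,779.88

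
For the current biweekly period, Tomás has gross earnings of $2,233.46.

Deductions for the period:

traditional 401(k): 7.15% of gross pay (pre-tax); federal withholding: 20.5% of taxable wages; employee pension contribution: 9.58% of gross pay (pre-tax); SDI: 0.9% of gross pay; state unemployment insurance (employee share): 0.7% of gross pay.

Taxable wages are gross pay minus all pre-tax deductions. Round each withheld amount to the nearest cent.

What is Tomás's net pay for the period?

Employee pension contribution: $2,233.46 × 0.0958 = $213.97
Traditional 401(k): $2,233.46 × 0.0715 = $159.69
Pre-tax total = $213.97 + $159.69 = $373.66
Taxable wages = $2,233.46 − $373.66 = $1,859.80
Federal withholding: $1,859.80 × 0.205 = $381.26
SDI: $2,233.46 × 0.009 = $20.10
State unemployment insurance (employee share): $2,233.46 × 0.007 = $15.63
Total deductions = $213.97 + $159.69 + $381.26 + $20.10 + $15.63 = $790.65
Net pay = $2,233.46 − $790.65 = $1,442.81

$1,442.81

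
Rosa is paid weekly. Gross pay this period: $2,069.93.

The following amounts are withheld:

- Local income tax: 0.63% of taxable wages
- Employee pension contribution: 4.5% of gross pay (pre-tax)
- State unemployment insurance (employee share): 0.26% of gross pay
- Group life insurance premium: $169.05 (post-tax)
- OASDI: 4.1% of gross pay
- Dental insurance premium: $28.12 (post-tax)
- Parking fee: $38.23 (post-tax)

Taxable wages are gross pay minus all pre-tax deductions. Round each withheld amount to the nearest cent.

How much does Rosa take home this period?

Employee pension contribution: $2,069.93 × 0.045 = $93.15
Taxable wages = $2,069.93 − $93.15 = $1,976.78
Local income tax: $1,976.78 × 0.0063 = $12.45
State unemployment insurance (employee share): $2,069.93 × 0.0026 = $5.38
OASDI: $2,069.93 × 0.041 = $84.87
Group life insurance premium: $169.05
Dental insurance premium: $28.12
Parking fee: $38.23
Total deductions = $93.15 + $12.45 + $5.38 + $84.87 + $169.05 + $28.12 + $38.23 = $431.25
Net pay = $2,069.93 − $431.25 = $1,638.68

$1,638.68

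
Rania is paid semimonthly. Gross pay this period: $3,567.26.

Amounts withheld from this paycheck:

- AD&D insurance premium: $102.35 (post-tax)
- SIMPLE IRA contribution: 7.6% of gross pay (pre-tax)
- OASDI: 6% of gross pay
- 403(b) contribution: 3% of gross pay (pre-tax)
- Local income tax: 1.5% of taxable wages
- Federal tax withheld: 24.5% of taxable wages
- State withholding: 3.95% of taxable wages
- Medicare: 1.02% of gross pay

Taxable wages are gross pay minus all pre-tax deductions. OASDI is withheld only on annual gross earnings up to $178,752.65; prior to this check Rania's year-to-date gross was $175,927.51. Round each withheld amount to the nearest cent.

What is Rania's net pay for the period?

$1,925.73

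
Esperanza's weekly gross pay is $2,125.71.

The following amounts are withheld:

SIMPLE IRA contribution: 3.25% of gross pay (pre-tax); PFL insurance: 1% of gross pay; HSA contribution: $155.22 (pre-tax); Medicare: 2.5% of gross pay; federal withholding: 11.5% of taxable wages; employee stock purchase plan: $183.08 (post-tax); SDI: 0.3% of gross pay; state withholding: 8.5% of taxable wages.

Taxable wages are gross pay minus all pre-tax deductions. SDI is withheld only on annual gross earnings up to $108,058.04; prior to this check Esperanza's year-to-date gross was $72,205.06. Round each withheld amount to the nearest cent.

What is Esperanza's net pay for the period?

$1,257.26

SIMPLE IRA contribution: $2,125.71 × 0.0325 = $69.09
HSA contribution: $155.22
Pre-tax total = $69.09 + $155.22 = $224.31
Taxable wages = $2,125.71 − $224.31 = $1,901.40
Federal withholding: $1,901.40 × 0.115 = $218.66
State withholding: $1,901.40 × 0.085 = $161.62
Medicare: $2,125.71 × 0.025 = $53.14
PFL insurance: $2,125.71 × 0.01 = $21.26
SDI: cap not yet reached, full $2,125.71 is subject → $2,125.71 × 0.003 = $6.38
Employee stock purchase plan: $183.08
Total deductions = $69.09 + $155.22 + $218.66 + $161.62 + $53.14 + $21.26 + $6.38 + $183.08 = $868.45
Net pay = $2,125.71 − $868.45 = $1,257.26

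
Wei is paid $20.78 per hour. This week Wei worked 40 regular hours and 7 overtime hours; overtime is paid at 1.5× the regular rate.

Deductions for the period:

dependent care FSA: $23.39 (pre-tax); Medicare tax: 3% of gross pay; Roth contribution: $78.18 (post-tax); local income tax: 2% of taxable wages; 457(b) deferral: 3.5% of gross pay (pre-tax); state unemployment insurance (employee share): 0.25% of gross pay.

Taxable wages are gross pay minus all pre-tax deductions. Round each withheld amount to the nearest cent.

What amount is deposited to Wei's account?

$857.20

Regular pay: 40 × $20.78 = $831.20
Overtime pay: 7 × $20.78 × 1.5 = $218.19
Gross pay = $831.20 + $218.19 = $1049.39
457(b) deferral: $1049.39 × 0.035 = $36.73
Dependent care FSA: $23.39
Pre-tax total = $36.73 + $23.39 = $60.12
Taxable wages = $1049.39 − $60.12 = $989.27
Local income tax: $989.27 × 0.02 = $19.79
State unemployment insurance (employee share): $1049.39 × 0.0025 = $2.62
Medicare tax: $1049.39 × 0.03 = $31.48
Roth contribution: $78.18
Total deductions = $36.73 + $23.39 + $19.79 + $2.62 + $31.48 + $78.18 = $192.19
Net pay = $1049.39 − $192.19 = $857.20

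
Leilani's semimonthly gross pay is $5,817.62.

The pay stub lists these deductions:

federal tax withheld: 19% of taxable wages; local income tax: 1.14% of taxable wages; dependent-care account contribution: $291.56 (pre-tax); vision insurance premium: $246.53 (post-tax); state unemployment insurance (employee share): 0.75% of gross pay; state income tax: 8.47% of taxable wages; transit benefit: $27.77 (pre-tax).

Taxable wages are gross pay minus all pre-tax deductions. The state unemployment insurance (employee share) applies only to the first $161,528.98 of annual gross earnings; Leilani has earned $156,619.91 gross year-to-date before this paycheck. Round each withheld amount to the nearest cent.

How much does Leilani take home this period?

$3,641.87

Transit benefit: $27.77
Dependent-care account contribution: $291.56
Pre-tax total = $27.77 + $291.56 = $319.33
Taxable wages = $5,817.62 − $319.33 = $5,498.29
Federal tax withheld: $5,498.29 × 0.19 = $1,044.68
Local income tax: $5,498.29 × 0.0114 = $62.68
State income tax: $5,498.29 × 0.0847 = $465.71
State unemployment insurance (employee share): only $161,528.98 − $156,619.91 = $4,909.07 of this check is subject → $4,909.07 × 0.0075 = $36.82
Vision insurance premium: $246.53
Total deductions = $27.77 + $291.56 + $1,044.68 + $62.68 + $465.71 + $36.82 + $246.53 = $2,175.75
Net pay = $5,817.62 − $2,175.75 = $3,641.87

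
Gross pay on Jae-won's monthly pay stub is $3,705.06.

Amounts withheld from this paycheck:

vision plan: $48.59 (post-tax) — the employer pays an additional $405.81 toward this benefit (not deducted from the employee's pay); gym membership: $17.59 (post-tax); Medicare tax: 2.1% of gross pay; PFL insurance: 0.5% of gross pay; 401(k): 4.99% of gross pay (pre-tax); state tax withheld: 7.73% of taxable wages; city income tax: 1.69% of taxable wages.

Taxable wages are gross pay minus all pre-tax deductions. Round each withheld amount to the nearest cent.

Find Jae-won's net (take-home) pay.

401(k): $3,705.06 × 0.0499 = $184.88
Taxable wages = $3,705.06 − $184.88 = $3,520.18
City income tax: $3,520.18 × 0.0169 = $59.49
State tax withheld: $3,520.18 × 0.0773 = $272.11
Medicare tax: $3,705.06 × 0.021 = $77.81
PFL insurance: $3,705.06 × 0.005 = $18.53
Gym membership: $17.59
Vision plan: $48.59
(Employer's $405.81 toward vision plan is not withheld from the employee.)
Total deductions = $184.88 + $59.49 + $272.11 + $77.81 + $18.53 + $17.59 + $48.59 = $679.00
Net pay = $3,705.06 − $679.00 = $3,026.06

$3,026.06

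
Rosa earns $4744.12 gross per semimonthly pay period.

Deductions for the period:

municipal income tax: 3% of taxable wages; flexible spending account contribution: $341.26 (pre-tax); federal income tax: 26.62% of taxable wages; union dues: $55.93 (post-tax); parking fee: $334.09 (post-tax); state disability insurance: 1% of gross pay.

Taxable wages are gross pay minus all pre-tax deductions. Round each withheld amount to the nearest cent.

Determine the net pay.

Flexible spending account contribution: $341.26
Taxable wages = $4744.12 − $341.26 = $4402.86
Federal income tax: $4402.86 × 0.2662 = $1172.04
Municipal income tax: $4402.86 × 0.03 = $132.09
State disability insurance: $4744.12 × 0.01 = $47.44
Parking fee: $334.09
Union dues: $55.93
Total deductions = $341.26 + $1172.04 + $132.09 + $47.44 + $334.09 + $55.93 = $2082.85
Net pay = $4744.12 − $2082.85 = $2661.27

$2661.27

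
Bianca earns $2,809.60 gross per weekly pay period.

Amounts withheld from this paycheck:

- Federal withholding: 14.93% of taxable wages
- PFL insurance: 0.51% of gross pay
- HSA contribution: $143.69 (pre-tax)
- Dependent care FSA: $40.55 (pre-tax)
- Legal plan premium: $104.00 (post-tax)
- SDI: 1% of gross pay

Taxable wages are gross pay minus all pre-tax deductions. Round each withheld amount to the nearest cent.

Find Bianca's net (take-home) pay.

$2,086.96

Dependent care FSA: $40.55
HSA contribution: $143.69
Pre-tax total = $40.55 + $143.69 = $184.24
Taxable wages = $2,809.60 − $184.24 = $2,625.36
Federal withholding: $2,625.36 × 0.1493 = $391.97
SDI: $2,809.60 × 0.01 = $28.10
PFL insurance: $2,809.60 × 0.0051 = $14.33
Legal plan premium: $104.00
Total deductions = $40.55 + $143.69 + $391.97 + $28.10 + $14.33 + $104.00 = $722.64
Net pay = $2,809.60 − $722.64 = $2,086.96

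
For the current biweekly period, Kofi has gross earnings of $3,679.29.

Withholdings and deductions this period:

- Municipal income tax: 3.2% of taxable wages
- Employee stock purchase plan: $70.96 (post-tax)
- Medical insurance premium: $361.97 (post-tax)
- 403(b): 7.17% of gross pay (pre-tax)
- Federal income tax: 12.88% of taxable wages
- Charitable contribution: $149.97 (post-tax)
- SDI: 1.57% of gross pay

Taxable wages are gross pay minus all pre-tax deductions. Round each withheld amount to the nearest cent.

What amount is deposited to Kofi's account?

$2,225.61

403(b): $3,679.29 × 0.0717 = $263.81
Taxable wages = $3,679.29 − $263.81 = $3,415.48
Municipal income tax: $3,415.48 × 0.032 = $109.30
Federal income tax: $3,415.48 × 0.1288 = $439.91
SDI: $3,679.29 × 0.0157 = $57.76
Medical insurance premium: $361.97
Charitable contribution: $149.97
Employee stock purchase plan: $70.96
Total deductions = $263.81 + $109.30 + $439.91 + $57.76 + $361.97 + $149.97 + $70.96 = $1,453.68
Net pay = $3,679.29 − $1,453.68 = $2,225.61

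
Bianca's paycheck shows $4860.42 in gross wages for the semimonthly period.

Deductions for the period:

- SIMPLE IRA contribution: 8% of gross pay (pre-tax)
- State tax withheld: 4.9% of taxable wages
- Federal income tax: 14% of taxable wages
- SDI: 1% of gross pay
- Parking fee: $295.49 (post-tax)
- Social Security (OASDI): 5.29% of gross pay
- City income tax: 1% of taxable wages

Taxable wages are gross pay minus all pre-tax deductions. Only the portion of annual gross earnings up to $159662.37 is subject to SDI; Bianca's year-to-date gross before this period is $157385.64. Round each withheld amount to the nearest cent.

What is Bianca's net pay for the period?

SIMPLE IRA contribution: $4860.42 × 0.08 = $388.83
Taxable wages = $4860.42 − $388.83 = $4471.59
State tax withheld: $4471.59 × 0.049 = $219.11
City income tax: $4471.59 × 0.01 = $44.72
Federal income tax: $4471.59 × 0.14 = $626.02
SDI: only $159662.37 − $157385.64 = $2276.73 of this check is subject → $2276.73 × 0.01 = $22.77
Social Security (OASDI): $4860.42 × 0.0529 = $257.12
Parking fee: $295.49
Total deductions = $388.83 + $219.11 + $44.72 + $626.02 + $22.77 + $257.12 + $295.49 = $1854.06
Net pay = $4860.42 − $1854.06 = $3006.36

$3006.36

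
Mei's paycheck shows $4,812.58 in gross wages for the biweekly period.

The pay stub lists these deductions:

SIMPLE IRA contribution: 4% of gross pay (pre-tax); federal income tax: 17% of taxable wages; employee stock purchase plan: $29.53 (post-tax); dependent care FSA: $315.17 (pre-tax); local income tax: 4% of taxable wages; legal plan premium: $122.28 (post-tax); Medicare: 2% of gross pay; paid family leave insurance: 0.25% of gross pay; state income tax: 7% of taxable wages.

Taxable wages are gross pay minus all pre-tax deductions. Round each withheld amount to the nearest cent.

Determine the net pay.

Dependent care FSA: $315.17
SIMPLE IRA contribution: $4,812.58 × 0.04 = $192.50
Pre-tax total = $315.17 + $192.50 = $507.67
Taxable wages = $4,812.58 − $507.67 = $4,304.91
State income tax: $4,304.91 × 0.07 = $301.34
Local income tax: $4,304.91 × 0.04 = $172.20
Federal income tax: $4,304.91 × 0.17 = $731.83
Medicare: $4,812.58 × 0.02 = $96.25
Paid family leave insurance: $4,812.58 × 0.0025 = $12.03
Employee stock purchase plan: $29.53
Legal plan premium: $122.28
Total deductions = $315.17 + $192.50 + $301.34 + $172.20 + $731.83 + $96.25 + $12.03 + $29.53 + $122.28 = $1,973.13
Net pay = $4,812.58 − $1,973.13 = $2,839.45

$2,839.45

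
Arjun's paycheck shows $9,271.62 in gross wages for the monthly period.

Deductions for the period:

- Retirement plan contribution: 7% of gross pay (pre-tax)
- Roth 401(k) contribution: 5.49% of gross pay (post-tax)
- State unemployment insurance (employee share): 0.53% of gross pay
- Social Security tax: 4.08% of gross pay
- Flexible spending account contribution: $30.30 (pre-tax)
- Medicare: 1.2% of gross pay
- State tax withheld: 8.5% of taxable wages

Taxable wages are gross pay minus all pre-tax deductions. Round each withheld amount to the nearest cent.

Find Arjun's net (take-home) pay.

Retirement plan contribution: $9,271.62 × 0.07 = $649.01
Flexible spending account contribution: $30.30
Pre-tax total = $649.01 + $30.30 = $679.31
Taxable wages = $9,271.62 − $679.31 = $8,592.31
State tax withheld: $8,592.31 × 0.085 = $730.35
Social Security tax: $9,271.62 × 0.0408 = $378.28
Medicare: $9,271.62 × 0.012 = $111.26
State unemployment insurance (employee share): $9,271.62 × 0.0053 = $49.14
Roth 401(k) contribution: $9,271.62 × 0.0549 = $509.01
Total deductions = $649.01 + $30.30 + $730.35 + $378.28 + $111.26 + $49.14 + $509.01 = $2,457.35
Net pay = $9,271.62 − $2,457.35 = $6,814.27

$6,814.27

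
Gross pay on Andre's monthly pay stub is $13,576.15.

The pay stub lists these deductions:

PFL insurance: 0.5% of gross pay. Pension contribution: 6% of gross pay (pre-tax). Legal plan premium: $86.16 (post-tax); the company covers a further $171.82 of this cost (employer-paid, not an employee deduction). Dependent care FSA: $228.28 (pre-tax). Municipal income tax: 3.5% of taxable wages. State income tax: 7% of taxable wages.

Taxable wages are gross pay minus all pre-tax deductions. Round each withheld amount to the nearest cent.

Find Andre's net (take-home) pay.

$11,063.26

Pension contribution: $13,576.15 × 0.06 = $814.57
Dependent care FSA: $228.28
Pre-tax total = $814.57 + $228.28 = $1,042.85
Taxable wages = $13,576.15 − $1,042.85 = $12,533.30
State income tax: $12,533.30 × 0.07 = $877.33
Municipal income tax: $12,533.30 × 0.035 = $438.67
PFL insurance: $13,576.15 × 0.005 = $67.88
Legal plan premium: $86.16
(Employer's $171.82 toward legal plan premium is not withheld from the employee.)
Total deductions = $814.57 + $228.28 + $877.33 + $438.67 + $67.88 + $86.16 = $2,512.89
Net pay = $13,576.15 − $2,512.89 = $11,063.26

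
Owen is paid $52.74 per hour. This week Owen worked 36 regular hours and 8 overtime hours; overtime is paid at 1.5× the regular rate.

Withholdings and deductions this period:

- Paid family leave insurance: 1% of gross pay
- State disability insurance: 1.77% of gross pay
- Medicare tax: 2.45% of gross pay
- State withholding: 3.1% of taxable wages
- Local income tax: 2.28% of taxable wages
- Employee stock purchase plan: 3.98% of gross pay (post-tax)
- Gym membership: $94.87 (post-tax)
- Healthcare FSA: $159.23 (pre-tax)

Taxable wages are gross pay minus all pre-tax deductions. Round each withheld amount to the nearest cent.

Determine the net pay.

$1916.89

Regular pay: 36 × $52.74 = $1898.64
Overtime pay: 8 × $52.74 × 1.5 = $632.88
Gross pay = $1898.64 + $632.88 = $2531.52
Healthcare FSA: $159.23
Taxable wages = $2531.52 − $159.23 = $2372.29
Local income tax: $2372.29 × 0.0228 = $54.09
State withholding: $2372.29 × 0.031 = $73.54
Medicare tax: $2531.52 × 0.0245 = $62.02
Paid family leave insurance: $2531.52 × 0.01 = $25.32
State disability insurance: $2531.52 × 0.0177 = $44.81
Gym membership: $94.87
Employee stock purchase plan: $2531.52 × 0.0398 = $100.75
Total deductions = $159.23 + $54.09 + $73.54 + $62.02 + $25.32 + $44.81 + $94.87 + $100.75 = $614.63
Net pay = $2531.52 − $614.63 = $1916.89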